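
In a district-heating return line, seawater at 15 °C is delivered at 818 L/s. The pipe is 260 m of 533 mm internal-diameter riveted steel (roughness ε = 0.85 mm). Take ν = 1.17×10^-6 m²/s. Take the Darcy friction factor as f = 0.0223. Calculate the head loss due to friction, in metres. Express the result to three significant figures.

h_f ≈ 7.45 m

V = 4Q/(πD²) = 4·0.818/(π·0.533²) = 3.666 m/s
h_f = f(L/D)V²/(2g) = 0.02230·(260/0.533)·3.666²/(2·9.81) = 7.452 m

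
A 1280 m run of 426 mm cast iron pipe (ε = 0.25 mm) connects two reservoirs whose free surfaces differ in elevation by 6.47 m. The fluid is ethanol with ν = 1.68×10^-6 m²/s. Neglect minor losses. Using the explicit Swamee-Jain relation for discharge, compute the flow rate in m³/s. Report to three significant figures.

Q ≈ 0.216 m³/s

Swamee-Jain (Type II): Q = -0.965·√(gD⁵h_f/L)·ln[ε/(3.7D) + √(3.17ν²L/(gD³h_f))]
√(gD⁵h_f/L) = √(9.81·0.426⁵·6.47/1280) = 0.02638
ε/(3.7D) = 1.59×10^-4; √(3.17ν²L/(gD³h_f)) = 4.83×10^-5
Q = -0.965·0.02638·ln(2.069×10^-4) = 0.2159 m³/s
Check: V = 1.51 m/s, Re = 3.84×10^5, f = 0.01854, h_f = 6.52 m ≈ 6.47 m ✓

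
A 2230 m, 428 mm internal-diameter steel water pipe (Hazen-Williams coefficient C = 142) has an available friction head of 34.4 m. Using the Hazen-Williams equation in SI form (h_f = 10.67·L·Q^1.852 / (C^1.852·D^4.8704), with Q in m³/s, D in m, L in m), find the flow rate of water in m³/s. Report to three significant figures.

Rearranging: Q = [h_f·C^1.852·D^4.8704 / (10.67·L)]^(1/1.852)
Q = [34.4·142^1.852·0.428^4.8704 / (10.67·2230)]^0.540 = 0.4463 m³/s

Q ≈ 0.446 m³/s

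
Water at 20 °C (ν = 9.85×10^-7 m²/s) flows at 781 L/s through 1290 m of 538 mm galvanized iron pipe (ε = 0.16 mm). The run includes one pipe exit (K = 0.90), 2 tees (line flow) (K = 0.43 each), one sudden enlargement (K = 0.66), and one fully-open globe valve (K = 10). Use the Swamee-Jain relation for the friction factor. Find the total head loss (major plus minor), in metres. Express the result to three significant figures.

H_L ≈ 29.7 m

V = 4Q/(πD²) = 3.436 m/s; V²/2g = 0.6016 m
Re = 1.88×10^6, ε/D = 2.97×10^-4 → f = 0.01539 (Swamee-Jain)
Major: h_f = f(L/D)·V²/2g = 0.01539·2398·0.6016 = 22.21 m
Minor: ΣK = 12.4; h_m = ΣK·V²/2g = 7.472 m
Total H_L = 22.21 + 7.472 = 29.68 m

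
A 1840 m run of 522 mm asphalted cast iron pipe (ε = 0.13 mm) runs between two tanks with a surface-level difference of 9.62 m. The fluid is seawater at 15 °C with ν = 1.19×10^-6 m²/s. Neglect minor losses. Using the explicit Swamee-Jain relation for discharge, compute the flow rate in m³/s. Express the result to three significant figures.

Q ≈ 0.400 m³/s

Swamee-Jain (Type II): Q = -0.965·√(gD⁵h_f/L)·ln[ε/(3.7D) + √(3.17ν²L/(gD³h_f))]
√(gD⁵h_f/L) = √(9.81·0.522⁵·9.62/1840) = 0.04459
ε/(3.7D) = 6.73×10^-5; √(3.17ν²L/(gD³h_f)) = 2.48×10^-5
Q = -0.965·0.04459·ln(9.211×10^-5) = 0.3998 m³/s
Check: V = 1.87 m/s, Re = 8.19×10^5, f = 0.01544, h_f = 9.68 m ≈ 9.62 m ✓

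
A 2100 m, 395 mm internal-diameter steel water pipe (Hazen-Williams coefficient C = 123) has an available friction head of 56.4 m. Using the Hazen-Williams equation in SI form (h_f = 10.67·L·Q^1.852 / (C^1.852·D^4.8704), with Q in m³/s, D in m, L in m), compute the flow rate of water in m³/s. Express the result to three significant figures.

Rearranging: Q = [h_f·C^1.852·D^4.8704 / (10.67·L)]^(1/1.852)
Q = [56.4·123^1.852·0.395^4.8704 / (10.67·2100)]^0.540 = 0.4223 m³/s

Q ≈ 0.422 m³/s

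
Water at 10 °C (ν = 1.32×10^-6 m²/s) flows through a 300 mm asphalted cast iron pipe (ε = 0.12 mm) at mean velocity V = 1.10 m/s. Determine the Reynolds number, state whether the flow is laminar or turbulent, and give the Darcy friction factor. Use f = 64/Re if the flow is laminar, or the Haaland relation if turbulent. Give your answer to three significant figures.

Re = VD/ν = 1.100·0.300/1.32×10^-6 = 2.50×10^5
Re > 4000 → turbulent; ε/D = 4.00×10^-4
Haaland: f = 0.01773

Re ≈ 2.50×10^5; turbulent; f ≈ 0.0177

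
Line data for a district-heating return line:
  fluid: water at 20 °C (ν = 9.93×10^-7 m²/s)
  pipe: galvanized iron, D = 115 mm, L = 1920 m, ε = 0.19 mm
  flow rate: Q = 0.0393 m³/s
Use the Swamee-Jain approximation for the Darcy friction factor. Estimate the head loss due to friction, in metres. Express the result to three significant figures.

h_f ≈ 279 m

V = 4Q/(πD²) = 4·0.0393/(π·0.115²) = 3.784 m/s
Re = VD/ν = 3.784·0.115/9.93×10^-7 = 4.38×10^5 → turbulent
ε/D = 0.19/115 = 0.00165
Swamee-Jain: f = 0.02288
h_f = f(L/D)V²/(2g) = 0.02288·(1920/0.115)·3.784²/(2·9.81) = 278.7 m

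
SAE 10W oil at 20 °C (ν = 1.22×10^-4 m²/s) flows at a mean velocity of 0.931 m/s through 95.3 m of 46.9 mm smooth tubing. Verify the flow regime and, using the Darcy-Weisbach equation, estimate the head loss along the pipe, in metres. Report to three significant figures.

h_f ≈ 16.1 m

Re = VD/ν = 0.931·0.04690/1.22×10^-4 = 358 → laminar (Re < 2300)
f = 64/Re = 0.1788
h_f = f(L/D)V²/(2g) = 0.1788·(95.3/0.04690)·0.931²/(2·9.81) = 16.05 m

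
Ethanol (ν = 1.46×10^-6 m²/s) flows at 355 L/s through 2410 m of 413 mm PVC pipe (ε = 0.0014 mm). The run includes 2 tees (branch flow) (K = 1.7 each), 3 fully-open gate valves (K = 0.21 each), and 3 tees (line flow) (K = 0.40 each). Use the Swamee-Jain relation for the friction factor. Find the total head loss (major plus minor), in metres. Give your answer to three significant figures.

V = 4Q/(πD²) = 2.650 m/s; V²/2g = 0.3579 m
Re = 7.50×10^5, ε/D = 3.39×10^-6 → f = 0.01226 (Swamee-Jain)
Major: h_f = f(L/D)·V²/2g = 0.01226·5835·0.3579 = 25.61 m
Minor: ΣK = 5.23; h_m = ΣK·V²/2g = 1.872 m
Total H_L = 25.61 + 1.872 = 27.48 m

H_L ≈ 27.5 m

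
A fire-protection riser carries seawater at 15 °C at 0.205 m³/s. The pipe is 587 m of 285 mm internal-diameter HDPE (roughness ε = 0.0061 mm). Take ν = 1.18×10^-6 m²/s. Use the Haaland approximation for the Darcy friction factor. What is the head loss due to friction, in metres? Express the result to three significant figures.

h_f ≈ 13.5 m

V = 4Q/(πD²) = 4·0.205/(π·0.285²) = 3.213 m/s
Re = VD/ν = 3.213·0.285/1.18×10^-6 = 7.76×10^5 → turbulent
ε/D = 0.0061/285 = 2.14×10^-5
Haaland: f = 0.01244
h_f = f(L/D)V²/(2g) = 0.01244·(587/0.285)·3.213²/(2·9.81) = 13.48 m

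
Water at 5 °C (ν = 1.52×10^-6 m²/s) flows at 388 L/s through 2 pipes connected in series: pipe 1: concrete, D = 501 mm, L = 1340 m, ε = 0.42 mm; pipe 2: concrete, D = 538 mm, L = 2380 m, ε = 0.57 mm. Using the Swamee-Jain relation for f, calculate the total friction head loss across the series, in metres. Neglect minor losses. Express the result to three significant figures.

Pipe 1: V = 1.968 m/s, Re = 6.49×10^5, ε/D = 8.38×10^-4, f = 0.01946, h_1 = f(L/D)V²/2g = 10.27 m
Pipe 2: V = 1.707 m/s, Re = 6.04×10^5, ε/D = 0.00106, f = 0.02051, h_2 = f(L/D)V²/2g = 13.47 m
Series → Q common, losses add: H = Σh = 23.74 m

H ≈ 23.7 m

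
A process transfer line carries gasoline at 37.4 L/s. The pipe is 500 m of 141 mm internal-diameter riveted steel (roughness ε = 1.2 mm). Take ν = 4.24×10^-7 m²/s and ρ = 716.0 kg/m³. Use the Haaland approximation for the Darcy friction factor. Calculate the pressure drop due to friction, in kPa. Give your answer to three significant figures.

V = 4Q/(πD²) = 4·0.0374/(π·0.141²) = 2.395 m/s
Re = VD/ν = 2.395·0.141/4.24×10^-7 = 7.97×10^5 → turbulent
ε/D = 1.2/141 = 0.00851
Haaland: f = 0.03607
h_f = f(L/D)V²/(2g) = 0.03607·(500/0.141)·2.395²/(2·9.81) = 37.40 m
Δp = ρg·h_f = 716.0·9.81·37.40 = 262.7 kPa

Δp ≈ 263 kPa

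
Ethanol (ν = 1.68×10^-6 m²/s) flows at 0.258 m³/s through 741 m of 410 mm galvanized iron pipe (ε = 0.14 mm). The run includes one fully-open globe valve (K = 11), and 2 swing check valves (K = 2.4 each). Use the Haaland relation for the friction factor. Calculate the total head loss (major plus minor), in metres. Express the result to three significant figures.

H_L ≈ 8.89 m

V = 4Q/(πD²) = 1.954 m/s; V²/2g = 0.1946 m
Re = 4.77×10^5, ε/D = 3.41×10^-4 → f = 0.01653 (Haaland)
Major: h_f = f(L/D)·V²/2g = 0.01653·1807·0.1946 = 5.813 m
Minor: ΣK = 15.8; h_m = ΣK·V²/2g = 3.075 m
Total H_L = 5.813 + 3.075 = 8.888 m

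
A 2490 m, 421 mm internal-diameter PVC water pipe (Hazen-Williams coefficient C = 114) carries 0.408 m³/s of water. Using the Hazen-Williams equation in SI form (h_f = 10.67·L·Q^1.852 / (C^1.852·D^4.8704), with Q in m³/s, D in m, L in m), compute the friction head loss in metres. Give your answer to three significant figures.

h_f ≈ 52.9 m

h_f = 10.67·2490·0.408^1.852 / (114^1.852·0.421^4.8704) = 52.94 m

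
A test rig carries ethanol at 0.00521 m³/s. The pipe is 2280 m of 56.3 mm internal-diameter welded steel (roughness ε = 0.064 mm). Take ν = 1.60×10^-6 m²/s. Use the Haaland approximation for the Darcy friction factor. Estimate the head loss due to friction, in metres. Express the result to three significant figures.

V = 4Q/(πD²) = 4·0.00521/(π·0.0563²) = 2.093 m/s
Re = VD/ν = 2.093·0.0563/1.60×10^-6 = 7.36×10^4 → turbulent
ε/D = 0.064/56.3 = 0.00114
Haaland: f = 0.02307
h_f = f(L/D)V²/(2g) = 0.02307·(2280/0.0563)·2.093²/(2·9.81) = 208.6 m

h_f ≈ 209 m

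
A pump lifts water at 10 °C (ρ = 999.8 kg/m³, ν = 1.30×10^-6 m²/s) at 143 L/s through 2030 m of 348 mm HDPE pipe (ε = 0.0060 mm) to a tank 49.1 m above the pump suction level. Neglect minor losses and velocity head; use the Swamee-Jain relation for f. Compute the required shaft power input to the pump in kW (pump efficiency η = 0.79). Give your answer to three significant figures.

P_shaft ≈ 104 kW

V = 4Q/(πD²) = 1.503 m/s; Re = 4.02×10^5; ε/D = 1.72×10^-5; f = 0.01385
h_f = f(L/D)V²/2g = 9.310 m
Total head H = z + h_f = 49.1 + 9.310 = 58.41 m
P_hyd = ρgQH = 999.8·9.81·0.143·58.41 = 81.92 kW
P_shaft = P_hyd/η = 81.92/0.79 = 103.7 kW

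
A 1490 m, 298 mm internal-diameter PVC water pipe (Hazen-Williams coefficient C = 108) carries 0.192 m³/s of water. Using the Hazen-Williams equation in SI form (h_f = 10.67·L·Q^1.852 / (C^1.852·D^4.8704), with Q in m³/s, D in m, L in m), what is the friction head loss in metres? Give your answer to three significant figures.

h_f = 10.67·1490·0.192^1.852 / (108^1.852·0.298^4.8704) = 46.66 m

h_f ≈ 46.7 m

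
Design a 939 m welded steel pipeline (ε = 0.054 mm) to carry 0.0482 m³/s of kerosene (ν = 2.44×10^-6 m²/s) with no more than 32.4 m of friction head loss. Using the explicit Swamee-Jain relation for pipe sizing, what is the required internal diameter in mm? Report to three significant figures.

Swamee-Jain (Type III): D = 0.66·[ε^1.25·(LQ²/(gh_f))^4.75 + ν·Q^9.4·(L/(gh_f))^5.2]^0.04
LQ²/(gh_f) = 0.006864; L/(gh_f) = 2.954
Term 1 = ε^1.25·(…)^4.75 = 2.45×10^-16; Term 2 = ν·Q^9.4·(…)^5.2 = 2.85×10^-16
D = 0.66·(2.45×10^-16 + 2.85×10^-16)^0.04 = 0.1616 m = 162 mm
Check: V = 2.35 m/s, Re = 1.56×10^5, f = 0.01853, h_f = 30.3 m ≈ 32.4 m ✓

D ≈ 162 mm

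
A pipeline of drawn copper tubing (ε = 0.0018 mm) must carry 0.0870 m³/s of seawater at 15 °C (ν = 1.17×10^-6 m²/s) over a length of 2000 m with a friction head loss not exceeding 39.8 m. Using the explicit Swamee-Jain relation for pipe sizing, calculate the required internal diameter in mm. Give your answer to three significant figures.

D ≈ 215 mm

Swamee-Jain (Type III): D = 0.66·[ε^1.25·(LQ²/(gh_f))^4.75 + ν·Q^9.4·(L/(gh_f))^5.2]^0.04
LQ²/(gh_f) = 0.03877; L/(gh_f) = 5.122
Term 1 = ε^1.25·(…)^4.75 = 1.30×10^-14; Term 2 = ν·Q^9.4·(…)^5.2 = 6.15×10^-13
D = 0.66·(1.30×10^-14 + 6.15×10^-13)^0.04 = 0.2145 m = 215 mm
Check: V = 2.41 m/s, Re = 4.41×10^5, f = 0.01351, h_f = 37.2 m ≈ 39.8 m ✓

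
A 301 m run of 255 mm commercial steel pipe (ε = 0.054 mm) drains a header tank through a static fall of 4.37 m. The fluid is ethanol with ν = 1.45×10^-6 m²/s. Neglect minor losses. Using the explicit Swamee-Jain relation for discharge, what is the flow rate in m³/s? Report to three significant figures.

Swamee-Jain (Type II): Q = -0.965·√(gD⁵h_f/L)·ln[ε/(3.7D) + √(3.17ν²L/(gD³h_f))]
√(gD⁵h_f/L) = √(9.81·0.255⁵·4.37/301) = 0.01239
ε/(3.7D) = 5.72×10^-5; √(3.17ν²L/(gD³h_f)) = 5.31×10^-5
Q = -0.965·0.01239·ln(1.104×10^-4) = 0.1090 m³/s
Check: V = 2.13 m/s, Re = 3.75×10^5, f = 0.01603, h_f = 4.39 m ≈ 4.37 m ✓

Q ≈ 0.109 m³/s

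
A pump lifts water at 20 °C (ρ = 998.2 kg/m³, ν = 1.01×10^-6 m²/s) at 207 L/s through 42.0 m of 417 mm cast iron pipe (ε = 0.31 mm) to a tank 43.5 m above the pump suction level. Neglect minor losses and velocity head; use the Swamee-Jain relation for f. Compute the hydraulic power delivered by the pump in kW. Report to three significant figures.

V = 4Q/(πD²) = 1.516 m/s; Re = 6.26×10^5; ε/D = 7.43×10^-4; f = 0.01900
h_f = f(L/D)V²/2g = 0.2241 m
Total head H = z + h_f = 43.5 + 0.2241 = 43.72 m
P_hyd = ρgQH = 998.2·9.81·0.207·43.72 = 88.63 kW

P_hyd ≈ 88.6 kW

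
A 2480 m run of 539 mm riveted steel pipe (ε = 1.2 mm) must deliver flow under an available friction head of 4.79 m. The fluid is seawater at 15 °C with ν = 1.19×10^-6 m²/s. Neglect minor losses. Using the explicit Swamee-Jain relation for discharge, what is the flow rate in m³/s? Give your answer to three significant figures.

Q ≈ 0.208 m³/s

Swamee-Jain (Type II): Q = -0.965·√(gD⁵h_f/L)·ln[ε/(3.7D) + √(3.17ν²L/(gD³h_f))]
√(gD⁵h_f/L) = √(9.81·0.539⁵·4.79/2480) = 0.02936
ε/(3.7D) = 6.02×10^-4; √(3.17ν²L/(gD³h_f)) = 3.89×10^-5
Q = -0.965·0.02936·ln(6.406×10^-4) = 0.2083 m³/s
Check: V = 0.913 m/s, Re = 4.14×10^5, f = 0.02464, h_f = 4.82 m ≈ 4.79 m ✓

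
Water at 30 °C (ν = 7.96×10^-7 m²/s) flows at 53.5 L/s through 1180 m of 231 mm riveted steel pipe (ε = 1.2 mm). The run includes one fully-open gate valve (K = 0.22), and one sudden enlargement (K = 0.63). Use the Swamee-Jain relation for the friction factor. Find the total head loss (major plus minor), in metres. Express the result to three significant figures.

V = 4Q/(πD²) = 1.277 m/s; V²/2g = 0.08306 m
Re = 3.70×10^5, ε/D = 0.00519 → f = 0.03109 (Swamee-Jain)
Major: h_f = f(L/D)·V²/2g = 0.03109·5108·0.08306 = 13.19 m
Minor: ΣK = 0.850; h_m = ΣK·V²/2g = 0.07060 m
Total H_L = 13.19 + 0.07060 = 13.26 m

H_L ≈ 13.3 m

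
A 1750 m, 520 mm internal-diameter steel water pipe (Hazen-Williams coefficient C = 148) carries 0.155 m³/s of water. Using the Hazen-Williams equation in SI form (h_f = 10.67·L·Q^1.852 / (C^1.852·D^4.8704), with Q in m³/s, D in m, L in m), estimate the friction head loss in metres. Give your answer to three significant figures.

h_f = 10.67·1750·0.155^1.852 / (148^1.852·0.520^4.8704) = 1.366 m

h_f ≈ 1.37 m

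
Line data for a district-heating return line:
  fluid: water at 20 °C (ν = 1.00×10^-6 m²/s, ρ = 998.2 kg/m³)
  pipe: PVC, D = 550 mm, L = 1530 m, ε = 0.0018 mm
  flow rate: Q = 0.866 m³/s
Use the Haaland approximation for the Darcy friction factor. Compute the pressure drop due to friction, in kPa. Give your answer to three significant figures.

Δp ≈ 192 kPa

V = 4Q/(πD²) = 4·0.866/(π·0.550²) = 3.645 m/s
Re = VD/ν = 3.645·0.550/1.00×10^-6 = 2.00×10^6 → turbulent
ε/D = 0.0018/550 = 3.27×10^-6
Haaland: f = 0.01043
h_f = f(L/D)V²/(2g) = 0.01043·(1530/0.550)·3.645²/(2·9.81) = 19.65 m
Δp = ρg·h_f = 998.2·9.81·19.65 = 192.4 kPa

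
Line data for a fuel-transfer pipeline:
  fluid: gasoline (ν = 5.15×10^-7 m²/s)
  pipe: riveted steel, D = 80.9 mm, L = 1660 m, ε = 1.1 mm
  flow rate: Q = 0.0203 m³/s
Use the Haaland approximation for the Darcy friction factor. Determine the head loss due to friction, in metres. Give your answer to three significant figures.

V = 4Q/(πD²) = 4·0.0203/(π·0.0809²) = 3.949 m/s
Re = VD/ν = 3.949·0.0809/5.15×10^-7 = 6.20×10^5 → turbulent
ε/D = 1.1/80.9 = 0.0136
Haaland: f = 0.04233
h_f = f(L/D)V²/(2g) = 0.04233·(1660/0.0809)·3.949²/(2·9.81) = 690.5 m

h_f ≈ 690 m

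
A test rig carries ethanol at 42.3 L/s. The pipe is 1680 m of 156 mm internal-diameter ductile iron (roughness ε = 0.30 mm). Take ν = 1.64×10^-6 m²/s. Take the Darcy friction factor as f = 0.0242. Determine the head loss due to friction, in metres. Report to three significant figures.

V = 4Q/(πD²) = 4·0.0423/(π·0.156²) = 2.213 m/s
h_f = f(L/D)V²/(2g) = 0.02420·(1680/0.156)·2.213²/(2·9.81) = 65.06 m

h_f ≈ 65.1 m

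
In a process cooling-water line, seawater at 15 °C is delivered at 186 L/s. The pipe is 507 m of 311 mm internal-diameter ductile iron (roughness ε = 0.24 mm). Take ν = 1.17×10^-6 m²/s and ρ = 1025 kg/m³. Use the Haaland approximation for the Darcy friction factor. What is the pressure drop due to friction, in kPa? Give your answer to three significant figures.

Δp ≈ 95.1 kPa

V = 4Q/(πD²) = 4·0.186/(π·0.311²) = 2.449 m/s
Re = VD/ν = 2.449·0.311/1.17×10^-6 = 6.51×10^5 → turbulent
ε/D = 0.24/311 = 7.72×10^-4
Haaland: f = 0.01898
h_f = f(L/D)V²/(2g) = 0.01898·(507/0.311)·2.449²/(2·9.81) = 9.453 m
Δp = ρg·h_f = 1025·9.81·9.453 = 95.05 kPa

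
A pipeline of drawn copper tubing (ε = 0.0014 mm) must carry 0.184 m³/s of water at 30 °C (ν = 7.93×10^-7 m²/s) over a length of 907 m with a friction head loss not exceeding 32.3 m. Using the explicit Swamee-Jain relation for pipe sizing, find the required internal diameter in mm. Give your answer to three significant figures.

Swamee-Jain (Type III): D = 0.66·[ε^1.25·(LQ²/(gh_f))^4.75 + ν·Q^9.4·(L/(gh_f))^5.2]^0.04
LQ²/(gh_f) = 0.09691; L/(gh_f) = 2.862
Term 1 = ε^1.25·(…)^4.75 = 7.38×10^-13; Term 2 = ν·Q^9.4·(…)^5.2 = 2.31×10^-11
D = 0.66·(7.38×10^-13 + 2.31×10^-11)^0.04 = 0.2481 m = 248 mm
Check: V = 3.81 m/s, Re = 1.19×10^6, f = 0.01143, h_f = 30.9 m ≈ 32.3 m ✓

D ≈ 248 mm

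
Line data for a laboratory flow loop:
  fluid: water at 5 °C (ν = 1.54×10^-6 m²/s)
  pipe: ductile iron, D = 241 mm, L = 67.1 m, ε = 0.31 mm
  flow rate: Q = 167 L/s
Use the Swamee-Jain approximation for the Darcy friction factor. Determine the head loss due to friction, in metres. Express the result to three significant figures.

h_f ≈ 4.08 m

V = 4Q/(πD²) = 4·0.167/(π·0.241²) = 3.661 m/s
Re = VD/ν = 3.661·0.241/1.54×10^-6 = 5.73×10^5 → turbulent
ε/D = 0.31/241 = 0.00129
Swamee-Jain: f = 0.02145
h_f = f(L/D)V²/(2g) = 0.02145·(67.1/0.241)·3.661²/(2·9.81) = 4.079 m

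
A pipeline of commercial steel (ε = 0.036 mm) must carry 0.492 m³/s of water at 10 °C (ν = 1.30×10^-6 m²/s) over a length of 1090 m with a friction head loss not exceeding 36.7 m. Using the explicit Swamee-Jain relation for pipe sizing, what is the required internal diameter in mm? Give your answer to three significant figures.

D ≈ 382 mm

Swamee-Jain (Type III): D = 0.66·[ε^1.25·(LQ²/(gh_f))^4.75 + ν·Q^9.4·(L/(gh_f))^5.2]^0.04
LQ²/(gh_f) = 0.7329; L/(gh_f) = 3.028
Term 1 = ε^1.25·(…)^4.75 = 6.37×10^-7; Term 2 = ν·Q^9.4·(…)^5.2 = 5.25×10^-7
D = 0.66·(6.37×10^-7 + 5.25×10^-7)^0.04 = 0.3821 m = 382 mm
Check: V = 4.29 m/s, Re = 1.26×10^6, f = 0.01317, h_f = 35.3 m ≈ 36.7 m ✓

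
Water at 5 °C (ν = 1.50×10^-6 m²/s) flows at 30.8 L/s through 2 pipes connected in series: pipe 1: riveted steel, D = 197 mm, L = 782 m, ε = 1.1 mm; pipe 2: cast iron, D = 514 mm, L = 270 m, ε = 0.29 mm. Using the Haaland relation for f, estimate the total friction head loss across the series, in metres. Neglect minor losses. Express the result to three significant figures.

Pipe 1: V = 1.010 m/s, Re = 1.33×10^5, ε/D = 0.00558, f = 0.03207, h_1 = f(L/D)V²/2g = 6.626 m
Pipe 2: V = 0.1484 m/s, Re = 5.09×10^4, ε/D = 5.64×10^-4, f = 0.02239, h_2 = f(L/D)V²/2g = 0.01321 m
Series → Q common, losses add: H = Σh = 6.639 m

H ≈ 6.64 m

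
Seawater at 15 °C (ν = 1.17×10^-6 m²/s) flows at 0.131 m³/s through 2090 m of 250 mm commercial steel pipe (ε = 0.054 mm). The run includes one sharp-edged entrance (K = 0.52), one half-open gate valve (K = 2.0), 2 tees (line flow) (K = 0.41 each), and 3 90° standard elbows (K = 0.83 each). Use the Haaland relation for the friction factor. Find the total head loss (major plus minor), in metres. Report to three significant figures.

H_L ≈ 48.5 m

V = 4Q/(πD²) = 2.669 m/s; V²/2g = 0.3630 m
Re = 5.70×10^5, ε/D = 2.16×10^-4 → f = 0.01528 (Haaland)
Major: h_f = f(L/D)·V²/2g = 0.01528·8360·0.3630 = 46.38 m
Minor: ΣK = 5.83; h_m = ΣK·V²/2g = 2.116 m
Total H_L = 46.38 + 2.116 = 48.50 m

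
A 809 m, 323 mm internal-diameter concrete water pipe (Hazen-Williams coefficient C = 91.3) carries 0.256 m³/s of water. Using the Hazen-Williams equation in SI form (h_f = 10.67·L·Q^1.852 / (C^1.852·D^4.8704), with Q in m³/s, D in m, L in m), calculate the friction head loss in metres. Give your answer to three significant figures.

h_f ≈ 39.8 m

h_f = 10.67·809·0.256^1.852 / (91.3^1.852·0.323^4.8704) = 39.79 m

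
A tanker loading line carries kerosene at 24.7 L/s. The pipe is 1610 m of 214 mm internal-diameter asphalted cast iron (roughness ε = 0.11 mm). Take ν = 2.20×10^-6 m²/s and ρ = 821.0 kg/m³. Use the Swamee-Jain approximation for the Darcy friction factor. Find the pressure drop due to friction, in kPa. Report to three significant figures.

Δp ≈ 31.5 kPa

V = 4Q/(πD²) = 4·0.0247/(π·0.214²) = 0.6867 m/s
Re = VD/ν = 0.6867·0.214/2.20×10^-6 = 6.68×10^4 → turbulent
ε/D = 0.11/214 = 5.14×10^-4
Swamee-Jain: f = 0.02165
h_f = f(L/D)V²/(2g) = 0.02165·(1610/0.214)·0.6867²/(2·9.81) = 3.915 m
Δp = ρg·h_f = 821.0·9.81·3.915 = 31.53 kPa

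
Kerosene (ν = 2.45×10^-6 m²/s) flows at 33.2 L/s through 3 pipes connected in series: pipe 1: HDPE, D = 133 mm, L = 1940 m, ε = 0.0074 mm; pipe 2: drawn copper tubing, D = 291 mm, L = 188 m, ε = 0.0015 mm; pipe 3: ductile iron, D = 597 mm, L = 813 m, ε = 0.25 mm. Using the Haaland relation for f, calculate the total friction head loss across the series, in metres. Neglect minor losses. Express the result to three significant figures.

Pipe 1: V = 2.390 m/s, Re = 1.30×10^5, ε/D = 5.56×10^-5, f = 0.01717, h_1 = f(L/D)V²/2g = 72.91 m
Pipe 2: V = 0.4992 m/s, Re = 5.93×10^4, ε/D = 5.15×10^-6, f = 0.01995, h_2 = f(L/D)V²/2g = 0.1637 m
Pipe 3: V = 0.1186 m/s, Re = 2.89×10^4, ε/D = 4.19×10^-4, f = 0.02446, h_3 = f(L/D)V²/2g = 0.02388 m
Series → Q common, losses add: H = Σh = 73.10 m

H ≈ 73.1 m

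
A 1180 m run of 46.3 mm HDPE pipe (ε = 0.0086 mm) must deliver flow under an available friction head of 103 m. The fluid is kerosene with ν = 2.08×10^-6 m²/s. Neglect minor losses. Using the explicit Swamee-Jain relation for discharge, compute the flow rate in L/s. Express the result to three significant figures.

Swamee-Jain (Type II): Q = -0.965·√(gD⁵h_f/L)·ln[ε/(3.7D) + √(3.17ν²L/(gD³h_f))]
√(gD⁵h_f/L) = √(9.81·0.0463⁵·103/1180) = 4.268×10^-4
ε/(3.7D) = 5.02×10^-5; √(3.17ν²L/(gD³h_f)) = 4.02×10^-4
Q = -0.965·4.268×10^-4·ln(4.519×10^-4) = 0.003172 m³/s
Check: V = 1.88 m/s, Re = 4.19×10^4, f = 0.02228, h_f = 103 m ≈ 103 m ✓

Q ≈ 3.17 L/s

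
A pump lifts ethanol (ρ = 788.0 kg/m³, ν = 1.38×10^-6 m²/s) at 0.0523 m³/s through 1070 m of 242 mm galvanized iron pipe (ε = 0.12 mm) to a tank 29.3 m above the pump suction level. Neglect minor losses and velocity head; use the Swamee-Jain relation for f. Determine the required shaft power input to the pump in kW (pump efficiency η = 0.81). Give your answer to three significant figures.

V = 4Q/(πD²) = 1.137 m/s; Re = 1.99×10^5; ε/D = 4.96×10^-4; f = 0.01892
h_f = f(L/D)V²/2g = 5.512 m
Total head H = z + h_f = 29.3 + 5.512 = 34.81 m
P_hyd = ρgQH = 788.0·9.81·0.0523·34.81 = 14.07 kW
P_shaft = P_hyd/η = 14.07/0.81 = 17.38 kW

P_shaft ≈ 17.4 kW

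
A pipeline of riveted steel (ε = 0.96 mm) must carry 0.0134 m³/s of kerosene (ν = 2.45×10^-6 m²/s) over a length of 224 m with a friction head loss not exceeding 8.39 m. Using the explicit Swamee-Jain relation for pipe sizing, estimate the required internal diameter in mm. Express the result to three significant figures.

Swamee-Jain (Type III): D = 0.66·[ε^1.25·(LQ²/(gh_f))^4.75 + ν·Q^9.4·(L/(gh_f))^5.2]^0.04
LQ²/(gh_f) = 4.887×10^-4; L/(gh_f) = 2.722
Term 1 = ε^1.25·(…)^4.75 = 3.17×10^-20; Term 2 = ν·Q^9.4·(…)^5.2 = 1.11×10^-21
D = 0.66·(3.17×10^-20 + 1.11×10^-21)^0.04 = 0.1097 m = 110 mm
Check: V = 1.42 m/s, Re = 6.35×10^4, f = 0.03760, h_f = 7.87 m ≈ 8.39 m ✓

D ≈ 110 mm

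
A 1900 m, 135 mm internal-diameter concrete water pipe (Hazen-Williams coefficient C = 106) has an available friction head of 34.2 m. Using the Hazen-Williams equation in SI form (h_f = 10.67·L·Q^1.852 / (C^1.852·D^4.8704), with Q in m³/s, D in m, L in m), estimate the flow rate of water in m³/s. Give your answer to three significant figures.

Rearranging: Q = [h_f·C^1.852·D^4.8704 / (10.67·L)]^(1/1.852)
Q = [34.2·106^1.852·0.135^4.8704 / (10.67·1900)]^0.540 = 0.01742 m³/s

Q ≈ 0.0174 m³/s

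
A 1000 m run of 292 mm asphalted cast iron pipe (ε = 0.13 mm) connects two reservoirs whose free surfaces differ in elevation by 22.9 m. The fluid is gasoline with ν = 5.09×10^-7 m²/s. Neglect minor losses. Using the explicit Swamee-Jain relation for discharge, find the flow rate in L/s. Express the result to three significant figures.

Q ≈ 188 L/s

Swamee-Jain (Type II): Q = -0.965·√(gD⁵h_f/L)·ln[ε/(3.7D) + √(3.17ν²L/(gD³h_f))]
√(gD⁵h_f/L) = √(9.81·0.292⁵·22.9/1000) = 0.02184
ε/(3.7D) = 1.20×10^-4; √(3.17ν²L/(gD³h_f)) = 1.21×10^-5
Q = -0.965·0.02184·ln(1.324×10^-4) = 0.1882 m³/s
Check: V = 2.81 m/s, Re = 1.61×10^6, f = 0.01670, h_f = 23.0 m ≈ 22.9 m ✓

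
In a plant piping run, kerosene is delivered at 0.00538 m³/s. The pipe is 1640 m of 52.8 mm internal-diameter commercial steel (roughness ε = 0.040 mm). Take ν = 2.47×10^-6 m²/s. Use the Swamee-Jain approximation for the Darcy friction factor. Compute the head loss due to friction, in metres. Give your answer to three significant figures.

h_f ≈ 223 m

V = 4Q/(πD²) = 4·0.00538/(π·0.0528²) = 2.457 m/s
Re = VD/ν = 2.457·0.0528/2.47×10^-6 = 5.25×10^4 → turbulent
ε/D = 0.040/52.8 = 7.58×10^-4
Swamee-Jain: f = 0.02328
h_f = f(L/D)V²/(2g) = 0.02328·(1640/0.0528)·2.457²/(2·9.81) = 222.5 m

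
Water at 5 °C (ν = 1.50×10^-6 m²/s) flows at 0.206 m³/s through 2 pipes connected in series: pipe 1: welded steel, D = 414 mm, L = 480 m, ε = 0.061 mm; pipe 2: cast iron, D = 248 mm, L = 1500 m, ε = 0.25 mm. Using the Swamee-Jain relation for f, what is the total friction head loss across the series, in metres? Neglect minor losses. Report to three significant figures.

Pipe 1: V = 1.530 m/s, Re = 4.22×10^5, ε/D = 1.47×10^-4, f = 0.01525, h_1 = f(L/D)V²/2g = 2.111 m
Pipe 2: V = 4.265 m/s, Re = 7.05×10^5, ε/D = 0.00101, f = 0.02021, h_2 = f(L/D)V²/2g = 113.3 m
Series → Q common, losses add: H = Σh = 115.4 m

H ≈ 115 m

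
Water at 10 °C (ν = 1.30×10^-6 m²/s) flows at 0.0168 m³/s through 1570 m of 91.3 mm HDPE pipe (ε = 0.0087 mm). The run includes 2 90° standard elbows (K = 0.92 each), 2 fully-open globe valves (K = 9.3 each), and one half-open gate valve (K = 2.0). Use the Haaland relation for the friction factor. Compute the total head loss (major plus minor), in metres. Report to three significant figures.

V = 4Q/(πD²) = 2.566 m/s; V²/2g = 0.3356 m
Re = 1.80×10^5, ε/D = 9.53×10^-5 → f = 0.01643 (Haaland)
Major: h_f = f(L/D)·V²/2g = 0.01643·17196·0.3356 = 94.83 m
Minor: ΣK = 22.4; h_m = ΣK·V²/2g = 7.531 m
Total H_L = 94.83 + 7.531 = 102.4 m

H_L ≈ 102 m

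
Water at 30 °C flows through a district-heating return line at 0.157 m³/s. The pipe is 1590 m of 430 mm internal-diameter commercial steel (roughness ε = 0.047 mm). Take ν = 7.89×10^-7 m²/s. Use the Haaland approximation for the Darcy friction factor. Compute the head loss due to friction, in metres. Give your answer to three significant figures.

V = 4Q/(πD²) = 4·0.157/(π·0.430²) = 1.081 m/s
Re = VD/ν = 1.081·0.430/7.89×10^-7 = 5.89×10^5 → turbulent
ε/D = 0.047/430 = 1.09×10^-4
Haaland: f = 0.01412
h_f = f(L/D)V²/(2g) = 0.01412·(1590/0.430)·1.081²/(2·9.81) = 3.110 m

h_f ≈ 3.11 m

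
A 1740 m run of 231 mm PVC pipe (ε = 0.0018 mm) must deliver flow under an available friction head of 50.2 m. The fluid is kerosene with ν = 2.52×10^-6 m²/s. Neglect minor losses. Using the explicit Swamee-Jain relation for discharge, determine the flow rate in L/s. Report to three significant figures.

Q ≈ 125 L/s

Swamee-Jain (Type II): Q = -0.965·√(gD⁵h_f/L)·ln[ε/(3.7D) + √(3.17ν²L/(gD³h_f))]
√(gD⁵h_f/L) = √(9.81·0.231⁵·50.2/1740) = 0.01364
ε/(3.7D) = 2.11×10^-6; √(3.17ν²L/(gD³h_f)) = 7.60×10^-5
Q = -0.965·0.01364·ln(7.807×10^-5) = 0.1245 m³/s
Check: V = 2.97 m/s, Re = 2.72×10^5, f = 0.01472, h_f = 49.9 m ≈ 50.2 m ✓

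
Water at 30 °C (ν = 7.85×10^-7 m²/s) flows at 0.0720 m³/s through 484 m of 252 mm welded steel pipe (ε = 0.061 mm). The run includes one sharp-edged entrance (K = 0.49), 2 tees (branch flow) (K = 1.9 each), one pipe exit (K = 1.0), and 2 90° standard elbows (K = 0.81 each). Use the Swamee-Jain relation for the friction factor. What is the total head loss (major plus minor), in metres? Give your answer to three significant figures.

V = 4Q/(πD²) = 1.444 m/s; V²/2g = 0.1062 m
Re = 4.63×10^5, ε/D = 2.42×10^-4 → f = 0.01599 (Swamee-Jain)
Major: h_f = f(L/D)·V²/2g = 0.01599·1921·0.1062 = 3.262 m
Minor: ΣK = 6.91; h_m = ΣK·V²/2g = 0.7339 m
Total H_L = 3.262 + 0.7339 = 3.995 m

H_L ≈ 4.00 m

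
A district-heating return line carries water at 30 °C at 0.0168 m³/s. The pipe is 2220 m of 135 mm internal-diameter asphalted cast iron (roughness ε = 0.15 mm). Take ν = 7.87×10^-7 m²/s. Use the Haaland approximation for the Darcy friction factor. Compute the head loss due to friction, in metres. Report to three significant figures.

h_f ≈ 24.6 m

V = 4Q/(πD²) = 4·0.0168/(π·0.135²) = 1.174 m/s
Re = VD/ν = 1.174·0.135/7.87×10^-7 = 2.01×10^5 → turbulent
ε/D = 0.15/135 = 0.00111
Haaland: f = 0.02134
h_f = f(L/D)V²/(2g) = 0.02134·(2220/0.135)·1.174²/(2·9.81) = 24.64 m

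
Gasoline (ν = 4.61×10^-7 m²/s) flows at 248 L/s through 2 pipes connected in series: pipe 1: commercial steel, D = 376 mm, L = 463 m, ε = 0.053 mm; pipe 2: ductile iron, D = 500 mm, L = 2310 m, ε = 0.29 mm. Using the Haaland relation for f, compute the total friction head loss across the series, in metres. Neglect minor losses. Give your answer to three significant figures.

H ≈ 10.8 m

Pipe 1: V = 2.234 m/s, Re = 1.82×10^6, ε/D = 1.41×10^-4, f = 0.01345, h_1 = f(L/D)V²/2g = 4.212 m
Pipe 2: V = 1.263 m/s, Re = 1.37×10^6, ε/D = 5.80×10^-4, f = 0.01760, h_2 = f(L/D)V²/2g = 6.610 m
Series → Q common, losses add: H = Σh = 10.82 m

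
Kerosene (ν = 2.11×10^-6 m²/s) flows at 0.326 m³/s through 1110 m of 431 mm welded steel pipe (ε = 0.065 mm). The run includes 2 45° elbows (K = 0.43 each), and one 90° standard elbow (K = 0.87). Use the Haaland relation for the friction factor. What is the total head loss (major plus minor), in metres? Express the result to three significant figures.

V = 4Q/(πD²) = 2.234 m/s; V²/2g = 0.2545 m
Re = 4.56×10^5, ε/D = 1.51×10^-4 → f = 0.01494 (Haaland)
Major: h_f = f(L/D)·V²/2g = 0.01494·2575·0.2545 = 9.793 m
Minor: ΣK = 1.73; h_m = ΣK·V²/2g = 0.4402 m
Total H_L = 9.793 + 0.4402 = 10.23 m

H_L ≈ 10.2 m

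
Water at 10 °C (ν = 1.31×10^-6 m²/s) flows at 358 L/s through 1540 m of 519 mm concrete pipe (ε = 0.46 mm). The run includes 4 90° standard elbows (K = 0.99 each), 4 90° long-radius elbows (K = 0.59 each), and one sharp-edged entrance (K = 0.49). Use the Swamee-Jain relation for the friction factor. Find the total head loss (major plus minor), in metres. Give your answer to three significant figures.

H_L ≈ 9.51 m

V = 4Q/(πD²) = 1.692 m/s; V²/2g = 0.1460 m
Re = 6.70×10^5, ε/D = 8.86×10^-4 → f = 0.01967 (Swamee-Jain)
Major: h_f = f(L/D)·V²/2g = 0.01967·2967·0.1460 = 8.519 m
Minor: ΣK = 6.81; h_m = ΣK·V²/2g = 0.9940 m
Total H_L = 8.519 + 0.9940 = 9.513 m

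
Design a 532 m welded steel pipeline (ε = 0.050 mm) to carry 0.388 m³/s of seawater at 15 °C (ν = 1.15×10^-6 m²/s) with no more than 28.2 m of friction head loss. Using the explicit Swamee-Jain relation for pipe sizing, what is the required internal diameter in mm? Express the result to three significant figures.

Swamee-Jain (Type III): D = 0.66·[ε^1.25·(LQ²/(gh_f))^4.75 + ν·Q^9.4·(L/(gh_f))^5.2]^0.04
LQ²/(gh_f) = 0.2895; L/(gh_f) = 1.923
Term 1 = ε^1.25·(…)^4.75 = 1.17×10^-8; Term 2 = ν·Q^9.4·(…)^5.2 = 4.70×10^-9
D = 0.66·(1.17×10^-8 + 4.70×10^-9)^0.04 = 0.3222 m = 322 mm
Check: V = 4.76 m/s, Re = 1.33×10^6, f = 0.01401, h_f = 26.7 m ≈ 28.2 m ✓

D ≈ 322 mm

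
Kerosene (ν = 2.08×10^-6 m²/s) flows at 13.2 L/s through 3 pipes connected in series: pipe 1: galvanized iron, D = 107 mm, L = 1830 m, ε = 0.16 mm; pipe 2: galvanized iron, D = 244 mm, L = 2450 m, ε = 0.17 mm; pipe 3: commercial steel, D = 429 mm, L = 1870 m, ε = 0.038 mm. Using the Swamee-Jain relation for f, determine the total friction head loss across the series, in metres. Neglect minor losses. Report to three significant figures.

Pipe 1: V = 1.468 m/s, Re = 7.55×10^4, ε/D = 0.00150, f = 0.02449, h_1 = f(L/D)V²/2g = 46.00 m
Pipe 2: V = 0.2823 m/s, Re = 3.31×10^4, ε/D = 6.97×10^-4, f = 0.02491, h_2 = f(L/D)V²/2g = 1.016 m
Pipe 3: V = 0.09132 m/s, Re = 1.88×10^4, ε/D = 8.86×10^-5, f = 0.02642, h_3 = f(L/D)V²/2g = 0.04895 m
Series → Q common, losses add: H = Σh = 47.06 m

H ≈ 47.1 m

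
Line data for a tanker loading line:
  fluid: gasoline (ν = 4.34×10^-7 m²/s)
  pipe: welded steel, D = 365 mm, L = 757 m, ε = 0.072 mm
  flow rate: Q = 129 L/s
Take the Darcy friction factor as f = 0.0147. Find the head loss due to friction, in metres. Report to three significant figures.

h_f ≈ 2.36 m

V = 4Q/(πD²) = 4·0.129/(π·0.365²) = 1.233 m/s
h_f = f(L/D)V²/(2g) = 0.01470·(757/0.365)·1.233²/(2·9.81) = 2.362 m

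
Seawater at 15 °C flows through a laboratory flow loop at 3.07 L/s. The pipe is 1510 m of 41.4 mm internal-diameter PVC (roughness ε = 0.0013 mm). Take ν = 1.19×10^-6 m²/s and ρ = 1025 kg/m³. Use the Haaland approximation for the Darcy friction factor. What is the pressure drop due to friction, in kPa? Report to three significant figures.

Δp ≈ 1830 kPa

V = 4Q/(πD²) = 4·0.00307/(π·0.0414²) = 2.281 m/s
Re = VD/ν = 2.281·0.0414/1.19×10^-6 = 7.93×10^4 → turbulent
ε/D = 0.0013/41.4 = 3.14×10^-5
Haaland: f = 0.01883
h_f = f(L/D)V²/(2g) = 0.01883·(1510/0.0414)·2.281²/(2·9.81) = 182.0 m
Δp = ρg·h_f = 1025·9.81·182.0 = 1830 kPa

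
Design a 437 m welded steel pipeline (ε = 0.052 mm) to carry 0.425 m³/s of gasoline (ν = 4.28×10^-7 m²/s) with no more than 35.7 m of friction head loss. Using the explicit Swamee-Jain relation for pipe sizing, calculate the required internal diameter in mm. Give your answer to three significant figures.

D ≈ 305 mm

Swamee-Jain (Type III): D = 0.66·[ε^1.25·(LQ²/(gh_f))^4.75 + ν·Q^9.4·(L/(gh_f))^5.2]^0.04
LQ²/(gh_f) = 0.2254; L/(gh_f) = 1.248
Term 1 = ε^1.25·(…)^4.75 = 3.73×10^-9; Term 2 = ν·Q^9.4·(…)^5.2 = 4.35×10^-10
D = 0.66·(3.73×10^-9 + 4.35×10^-10)^0.04 = 0.3050 m = 305 mm
Check: V = 5.82 m/s, Re = 4.15×10^6, f = 0.01364, h_f = 33.7 m ≈ 35.7 m ✓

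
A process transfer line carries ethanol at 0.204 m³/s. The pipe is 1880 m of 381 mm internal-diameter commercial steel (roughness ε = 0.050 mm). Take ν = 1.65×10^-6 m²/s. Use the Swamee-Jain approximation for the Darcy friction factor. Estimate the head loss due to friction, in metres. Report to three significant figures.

h_f ≈ 12.2 m

V = 4Q/(πD²) = 4·0.204/(π·0.381²) = 1.789 m/s
Re = VD/ν = 1.789·0.381/1.65×10^-6 = 4.13×10^5 → turbulent
ε/D = 0.050/381 = 1.31×10^-4
Swamee-Jain: f = 0.01513
h_f = f(L/D)V²/(2g) = 0.01513·(1880/0.381)·1.789²/(2·9.81) = 12.18 m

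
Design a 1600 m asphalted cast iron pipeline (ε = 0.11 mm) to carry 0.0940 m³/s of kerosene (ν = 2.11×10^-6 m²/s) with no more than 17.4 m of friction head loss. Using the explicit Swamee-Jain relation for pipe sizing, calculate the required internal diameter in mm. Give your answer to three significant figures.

D ≈ 266 mm

Swamee-Jain (Type III): D = 0.66·[ε^1.25·(LQ²/(gh_f))^4.75 + ν·Q^9.4·(L/(gh_f))^5.2]^0.04
LQ²/(gh_f) = 0.08282; L/(gh_f) = 9.373
Term 1 = ε^1.25·(…)^4.75 = 8.18×10^-11; Term 2 = ν·Q^9.4·(…)^5.2 = 5.32×10^-11
D = 0.66·(8.18×10^-11 + 5.32×10^-11)^0.04 = 0.2659 m = 266 mm
Check: V = 1.69 m/s, Re = 2.13×10^5, f = 0.01835, h_f = 16.1 m ≈ 17.4 m ✓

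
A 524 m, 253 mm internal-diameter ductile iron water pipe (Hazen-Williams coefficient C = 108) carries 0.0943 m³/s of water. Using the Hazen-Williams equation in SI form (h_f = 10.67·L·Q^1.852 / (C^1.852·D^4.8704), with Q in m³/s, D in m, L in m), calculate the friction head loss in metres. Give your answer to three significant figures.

h_f ≈ 9.76 m

h_f = 10.67·524·0.0943^1.852 / (108^1.852·0.253^4.8704) = 9.760 m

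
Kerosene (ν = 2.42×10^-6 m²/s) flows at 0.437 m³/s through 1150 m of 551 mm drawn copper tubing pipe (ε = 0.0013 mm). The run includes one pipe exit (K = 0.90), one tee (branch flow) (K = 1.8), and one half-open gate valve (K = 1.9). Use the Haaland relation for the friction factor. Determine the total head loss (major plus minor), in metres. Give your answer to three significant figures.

V = 4Q/(πD²) = 1.833 m/s; V²/2g = 0.1712 m
Re = 4.17×10^5, ε/D = 2.36×10^-6 → f = 0.01352 (Haaland)
Major: h_f = f(L/D)·V²/2g = 0.01352·2087·0.1712 = 4.830 m
Minor: ΣK = 4.60; h_m = ΣK·V²/2g = 0.7875 m
Total H_L = 4.830 + 0.7875 = 5.618 m

H_L ≈ 5.62 m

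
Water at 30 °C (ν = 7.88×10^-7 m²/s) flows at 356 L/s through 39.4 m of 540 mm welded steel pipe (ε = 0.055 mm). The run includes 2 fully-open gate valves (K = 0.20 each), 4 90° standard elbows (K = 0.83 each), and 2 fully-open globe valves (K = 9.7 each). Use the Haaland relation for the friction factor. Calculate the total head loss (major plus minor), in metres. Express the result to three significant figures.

H_L ≈ 2.97 m

V = 4Q/(πD²) = 1.554 m/s; V²/2g = 0.1232 m
Re = 1.07×10^6, ε/D = 1.02×10^-4 → f = 0.01329 (Haaland)
Major: h_f = f(L/D)·V²/2g = 0.01329·72.96·0.1232 = 0.1194 m
Minor: ΣK = 23.1; h_m = ΣK·V²/2g = 2.847 m
Total H_L = 0.1194 + 2.847 = 2.967 m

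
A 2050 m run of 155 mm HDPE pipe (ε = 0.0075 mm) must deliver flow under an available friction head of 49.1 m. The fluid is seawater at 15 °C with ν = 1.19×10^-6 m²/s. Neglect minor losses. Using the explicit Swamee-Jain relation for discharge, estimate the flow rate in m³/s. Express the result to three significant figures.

Swamee-Jain (Type II): Q = -0.965·√(gD⁵h_f/L)·ln[ε/(3.7D) + √(3.17ν²L/(gD³h_f))]
√(gD⁵h_f/L) = √(9.81·0.155⁵·49.1/2050) = 0.004585
ε/(3.7D) = 1.31×10^-5; √(3.17ν²L/(gD³h_f)) = 7.16×10^-5
Q = -0.965·0.004585·ln(8.471×10^-5) = 0.04148 m³/s
Check: V = 2.20 m/s, Re = 2.86×10^5, f = 0.01503, h_f = 49.0 m ≈ 49.1 m ✓

Q ≈ 0.0415 m³/s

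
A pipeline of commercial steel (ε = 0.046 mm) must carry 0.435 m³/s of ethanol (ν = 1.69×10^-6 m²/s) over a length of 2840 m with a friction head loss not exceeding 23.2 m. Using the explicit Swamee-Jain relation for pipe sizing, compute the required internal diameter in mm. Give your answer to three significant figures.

D ≈ 489 mm

Swamee-Jain (Type III): D = 0.66·[ε^1.25·(LQ²/(gh_f))^4.75 + ν·Q^9.4·(L/(gh_f))^5.2]^0.04
LQ²/(gh_f) = 2.361; L/(gh_f) = 12.48
Term 1 = ε^1.25·(…)^4.75 = 2.24×10^-4; Term 2 = ν·Q^9.4·(…)^5.2 = 3.39×10^-4
D = 0.66·(2.24×10^-4 + 3.39×10^-4)^0.04 = 0.4893 m = 489 mm
Check: V = 2.31 m/s, Re = 6.70×10^5, f = 0.01394, h_f = 22.1 m ≈ 23.2 m ✓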